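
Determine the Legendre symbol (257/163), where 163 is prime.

Euler's criterion: (257/163) ≡ 94^81 (mod 163).
94^2 ≡ 34 (mod 163)
94^4 ≡ 15 (mod 163)
94^8 ≡ 62 (mod 163)
94^16 ≡ 95 (mod 163)
94^32 ≡ 60 (mod 163)
94^64 ≡ 14 (mod 163)
94^81 = 94^(64+16+1) ≡ 162 (mod 163).
Result is 162 ≡ −1, so (257/163) = −1.

-1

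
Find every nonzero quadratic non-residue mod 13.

2 5 6 7 8 11

Square k = 1,…,6 (k and 13−k give the same square):
1²=1, 2²=4, 3²=9, 4²≡3, 5²≡12, 6²≡10 (mod 13).
The residues are {1, 3, 4, 9, 10, 12}; the non-residues are the remaining 6 nonzero classes.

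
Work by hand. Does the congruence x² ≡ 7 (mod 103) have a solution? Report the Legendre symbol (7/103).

Euler's criterion: (7/103) ≡ 7^51 (mod 103).
7^2 ≡ 49 (mod 103)
7^4 ≡ 32 (mod 103)
7^8 ≡ 97 (mod 103)
7^16 ≡ 36 (mod 103)
7^32 ≡ 60 (mod 103)
7^51 = 7^(32+16+2+1) ≡ 1 (mod 103).
Result is 1, so (7/103) = 1.

1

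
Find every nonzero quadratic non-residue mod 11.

Square k = 1,…,5 (k and 11−k give the same square):
1²=1, 2²=4, 3²=9, 4²≡5, 5²≡3 (mod 11).
The residues are {1, 3, 4, 5, 9}; the non-residues are the remaining 5 nonzero classes.

2,6,7,8,10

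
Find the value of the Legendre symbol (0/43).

Top reduces to 0: gcd > 1, so the symbol is 0.

0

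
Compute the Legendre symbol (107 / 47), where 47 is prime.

-1

Euler's criterion: (107/47) ≡ 13^23 (mod 47).
13^2 ≡ 28 (mod 47)
13^4 ≡ 32 (mod 47)
13^8 ≡ 37 (mod 47)
13^16 ≡ 6 (mod 47)
13^23 = 13^(16+4+2+1) ≡ 46 (mod 47).
Result is 46 ≡ −1, so (107/47) = −1.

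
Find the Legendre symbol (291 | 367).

1

Reciprocity: 291 ≡ 3 and 367 ≡ 3 (mod 4), so (291/367) = −(367/291).
Reduce top mod 291: now compute (76/291).
Pull out 2^2: since 291 ≡ 3 (mod 8), (2/291) = -1, so (2/291)^2 = +1.
Reciprocity: 19 ≡ 3 and 291 ≡ 3 (mod 4), so (19/291) = −(291/19).
Reduce top mod 19: now compute (6/19).
Pull out 2: since 19 ≡ 3 (mod 8), (2/19) = -1.
Reciprocity: 3 ≡ 3 and 19 ≡ 3 (mod 4), so (3/19) = −(19/3).
Reduce top mod 3: now compute (1/3).
Reached (1/3) = 1. Collecting the sign flips along the way, the symbol is +1.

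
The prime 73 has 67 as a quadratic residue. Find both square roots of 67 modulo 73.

73 ≡ 1 (mod 4), so we find a root by search.
Trying successive values, 33² = 1089 ≡ 67 (mod 73). The other root is 73 − 33 = 40.

33, 40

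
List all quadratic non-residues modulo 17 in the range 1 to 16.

3, 5, 6, 7, 10, 11, 12, 14

Square k = 1,…,8 (k and 17−k give the same square):
1²=1, 2²=4, 3²=9, 4²=16, 5²≡8, 6²≡2, 7²≡15, 8²≡13 (mod 17).
The residues are {1, 2, 4, 8, 9, 13, 15, 16}; the non-residues are the remaining 8 nonzero classes.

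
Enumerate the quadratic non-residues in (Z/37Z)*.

Square k = 1,…,18 (k and 37−k give the same square):
1²=1, 2²=4, 3²=9, 4²=16, 5²=25, 6²=36, 7²≡12, 8²≡27, 9²≡7, 10²≡26, 11²≡10, 12²≡33, 13²≡21, 14²≡11, 15²≡3, 16²≡34, 17²≡30, 18²≡28 (mod 37).
The residues are {1, 3, 4, 7, 9, 10, 11, 12, 16, 21, 25, 26, 27, 28, 30, 33, 34, 36}; the non-residues are the remaining 18 nonzero classes.

2, 5, 6, 8, 13, 14, 15, 17, 18, 19, 20, 22, 23, 24, 29, 31, 32, 35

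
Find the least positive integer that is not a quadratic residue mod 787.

2

(2/787) = −1, so 2 is the smallest positive non-residue mod 787.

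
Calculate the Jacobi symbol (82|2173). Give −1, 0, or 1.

Pull out 2: since 2173 ≡ 5 (mod 8), (2/2173) = -1.
Reciprocity: 41 ≡ 1 and 2173 ≡ 1 (mod 4), so (41/2173) = +(2173/41).
Reduce top mod 41: now compute (0/41).
Top reduces to 0: gcd > 1, so the symbol is 0.

0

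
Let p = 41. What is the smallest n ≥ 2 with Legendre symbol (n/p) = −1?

(2/41) = +1, so 2 is a residue.
(3/41) = −1, so 3 is the smallest positive non-residue mod 41.

3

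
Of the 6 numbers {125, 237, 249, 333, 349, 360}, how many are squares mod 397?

(125/397) = -1 → non-residue.
(237/397) = +1 → QR.
(249/397) = +1 → QR.
(333/397) = +1 → QR.
(349/397) = +1 → QR.
(360/397) = +1 → QR.
Total quadratic residues among the 6: 5.

5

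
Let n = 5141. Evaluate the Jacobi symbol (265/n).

0

Reciprocity: 265 ≡ 1 and 5141 ≡ 1 (mod 4), so (265/5141) = +(5141/265).
Reduce top mod 265: now compute (106/265).
Pull out 2: since 265 ≡ 1 (mod 8), (2/265) = +1.
Reciprocity: 53 ≡ 1 and 265 ≡ 1 (mod 4), so (53/265) = +(265/53).
Reduce top mod 53: now compute (0/53).
Top reduces to 0: gcd > 1, so the symbol is 0.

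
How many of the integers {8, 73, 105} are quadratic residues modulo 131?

1

(8/131) = -1 → non-residue.
(73/131) = -1 → non-residue.
(105/131) = +1 → QR.
Total quadratic residues among the 3: 1.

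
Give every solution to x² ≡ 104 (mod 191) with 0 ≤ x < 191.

Since 191 ≡ 3 (mod 4), a square root of 104 is 104^((191+1)/4) = 104^48 mod 191.
Repeated squaring: 104^2≡120, 104^4≡75, 104^8≡86, 104^16≡138, 104^32≡135 (mod 191).
104^48 = 104^(32+16) ≡ 103 (mod 191).
Check: 103² = 10609 ≡ 104 (mod 191). The two roots are 88 and 103.

88, 103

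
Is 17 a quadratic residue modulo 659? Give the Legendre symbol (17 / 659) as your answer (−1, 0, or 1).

1

Reciprocity: 17 ≡ 1 and 659 ≡ 3 (mod 4), so (17/659) = +(659/17).
Reduce top mod 17: now compute (13/17).
Reciprocity: 13 ≡ 1 and 17 ≡ 1 (mod 4), so (13/17) = +(17/13).
Reduce top mod 13: now compute (4/13).
Pull out 2^2: since 13 ≡ 5 (mod 8), (2/13) = -1, so (2/13)^2 = +1.
Reached (1/13) = 1. Collecting the sign flips along the way, the symbol is +1.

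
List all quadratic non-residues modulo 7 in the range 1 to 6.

3,5,6

Square k = 1,…,3 (k and 7−k give the same square):
1²=1, 2²=4, 3²≡2 (mod 7).
The residues are {1, 2, 4}; the non-residues are the remaining 3 nonzero classes.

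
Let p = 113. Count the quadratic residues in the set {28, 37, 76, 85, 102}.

3

(28/113) = +1 → QR.
(37/113) = -1 → non-residue.
(76/113) = -1 → non-residue.
(85/113) = +1 → QR.
(102/113) = +1 → QR.
Total quadratic residues among the 5: 3.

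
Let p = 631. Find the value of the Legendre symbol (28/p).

Euler's criterion: (28/631) ≡ 28^315 (mod 631).
28^2 ≡ 153 (mod 631)
28^4 ≡ 62 (mod 631)
28^8 ≡ 58 (mod 631)
28^16 ≡ 209 (mod 631)
28^32 ≡ 142 (mod 631)
28^64 ≡ 603 (mod 631)
28^128 ≡ 153 (mod 631)
28^256 ≡ 62 (mod 631)
28^315 = 28^(256+32+16+8+2+1) ≡ 630 (mod 631).
Result is 630 ≡ −1, so (28/631) = −1.

-1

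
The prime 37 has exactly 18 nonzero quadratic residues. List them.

Square k = 1,…,18 (k and 37−k give the same square):
1²=1, 2²=4, 3²=9, 4²=16, 5²=25, 6²=36, 7²≡12, 8²≡27, 9²≡7, 10²≡26, 11²≡10, 12²≡33, 13²≡21, 14²≡11, 15²≡3, 16²≡34, 17²≡30, 18²≡28 (mod 37).
So the quadratic residues mod 37 are {1, 3, 4, 7, 9, 10, 11, 12, 16, 21, 25, 26, 27, 28, 30, 33, 34, 36}.

1, 3, 4, 7, 9, 10, 11, 12, 16, 21, 25, 26, 27, 28, 30, 33, 34, 36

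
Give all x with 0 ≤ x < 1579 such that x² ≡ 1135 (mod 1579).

Since 1579 ≡ 3 (mod 4), a square root of 1135 is 1135^((1579+1)/4) = 1135^395 mod 1579.
Repeated squaring: 1135^2≡1340, 1135^4≡277, 1135^8≡937, 1135^16≡45, 1135^32≡446, 1135^64≡1541, 1135^128≡1444, 1135^256≡856 (mod 1579).
1135^395 = 1135^(256+128+8+2+1) ≡ 1476 (mod 1579).
Check: 1476² = 2178576 ≡ 1135 (mod 1579). The two roots are 103 and 1476.

103, 1476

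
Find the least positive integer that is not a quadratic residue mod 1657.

(2/1657) = +1, so 2 is a residue.
(3/1657) = +1, so 3 is a residue.
(4/1657) = +1, so 4 is a residue.
(5/1657) = −1, so 5 is the smallest positive non-residue mod 1657.

5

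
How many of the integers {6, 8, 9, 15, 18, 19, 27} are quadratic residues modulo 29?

2

(6/29) = +1 → QR.
(8/29) = -1 → non-residue.
(9/29) = +1 → QR.
(15/29) = -1 → non-residue.
(18/29) = -1 → non-residue.
(19/29) = -1 → non-residue.
(27/29) = -1 → non-residue.
Total quadratic residues among the 7: 2.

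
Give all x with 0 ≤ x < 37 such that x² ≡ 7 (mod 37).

37 ≡ 1 (mod 4), so we find a root by search.
Trying successive values, 9² = 81 ≡ 7 (mod 37). The other root is 37 − 9 = 28.

9, 28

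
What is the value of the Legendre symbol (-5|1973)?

-1

First reduce: -5 ≡ 1968 (mod 1973).
Pull out 2^4: since 1973 ≡ 5 (mod 8), (2/1973) = -1, so (2/1973)^4 = +1.
Reciprocity: 123 ≡ 3 and 1973 ≡ 1 (mod 4), so (123/1973) = +(1973/123).
Reduce top mod 123: now compute (5/123).
Reciprocity: 5 ≡ 1 and 123 ≡ 3 (mod 4), so (5/123) = +(123/5).
Reduce top mod 5: now compute (3/5).
Reciprocity: 3 ≡ 3 and 5 ≡ 1 (mod 4), so (3/5) = +(5/3).
Reduce top mod 3: now compute (2/3).
Pull out 2: since 3 ≡ 3 (mod 8), (2/3) = -1.
Reached (1/3) = 1. Collecting the sign flips along the way, the symbol is -1.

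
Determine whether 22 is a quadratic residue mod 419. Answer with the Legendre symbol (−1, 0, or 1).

1

Pull out 2: since 419 ≡ 3 (mod 8), (2/419) = -1.
Reciprocity: 11 ≡ 3 and 419 ≡ 3 (mod 4), so (11/419) = −(419/11).
Reduce top mod 11: now compute (1/11).
Reached (1/11) = 1. Collecting the sign flips along the way, the symbol is +1.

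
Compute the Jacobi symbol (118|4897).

0

Pull out 2: since 4897 ≡ 1 (mod 8), (2/4897) = +1.
Reciprocity: 59 ≡ 3 and 4897 ≡ 1 (mod 4), so (59/4897) = +(4897/59).
Reduce top mod 59: now compute (0/59).
Top reduces to 0: gcd > 1, so the symbol is 0.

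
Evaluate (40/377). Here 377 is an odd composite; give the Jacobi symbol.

Pull out 2^3: since 377 ≡ 1 (mod 8), (2/377) = +1, so (2/377)^3 = +1.
Reciprocity: 5 ≡ 1 and 377 ≡ 1 (mod 4), so (5/377) = +(377/5).
Reduce top mod 5: now compute (2/5).
Pull out 2: since 5 ≡ 5 (mod 8), (2/5) = -1.
Reached (1/5) = 1. Collecting the sign flips along the way, the symbol is -1.

-1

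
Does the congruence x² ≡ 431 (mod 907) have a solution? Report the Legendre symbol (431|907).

Reciprocity: 431 ≡ 3 and 907 ≡ 3 (mod 4), so (431/907) = −(907/431).
Reduce top mod 431: now compute (45/431).
Reciprocity: 45 ≡ 1 and 431 ≡ 3 (mod 4), so (45/431) = +(431/45).
Reduce top mod 45: now compute (26/45).
Pull out 2: since 45 ≡ 5 (mod 8), (2/45) = -1.
Reciprocity: 13 ≡ 1 and 45 ≡ 1 (mod 4), so (13/45) = +(45/13).
Reduce top mod 13: now compute (6/13).
Pull out 2: since 13 ≡ 5 (mod 8), (2/13) = -1.
Reciprocity: 3 ≡ 3 and 13 ≡ 1 (mod 4), so (3/13) = +(13/3).
Reduce top mod 3: now compute (1/3).
Reached (1/3) = 1. Collecting the sign flips along the way, the symbol is -1.

-1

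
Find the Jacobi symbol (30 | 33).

Pull out 2: since 33 ≡ 1 (mod 8), (2/33) = +1.
Reciprocity: 15 ≡ 3 and 33 ≡ 1 (mod 4), so (15/33) = +(33/15).
Reduce top mod 15: now compute (3/15).
Reciprocity: 3 ≡ 3 and 15 ≡ 3 (mod 4), so (3/15) = −(15/3).
Reduce top mod 3: now compute (0/3).
Top reduces to 0: gcd > 1, so the symbol is 0.

0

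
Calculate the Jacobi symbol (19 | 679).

1

Reciprocity: 19 ≡ 3 and 679 ≡ 3 (mod 4), so (19/679) = −(679/19).
Reduce top mod 19: now compute (14/19).
Pull out 2: since 19 ≡ 3 (mod 8), (2/19) = -1.
Reciprocity: 7 ≡ 3 and 19 ≡ 3 (mod 4), so (7/19) = −(19/7).
Reduce top mod 7: now compute (5/7).
Reciprocity: 5 ≡ 1 and 7 ≡ 3 (mod 4), so (5/7) = +(7/5).
Reduce top mod 5: now compute (2/5).
Pull out 2: since 5 ≡ 5 (mod 8), (2/5) = -1.
Reached (1/5) = 1. Collecting the sign flips along the way, the symbol is +1.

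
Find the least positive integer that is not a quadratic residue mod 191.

(2/191) = +1, so 2 is a residue.
(3/191) = +1, so 3 is a residue.
(4/191) = +1, so 4 is a residue.
(5/191) = +1, so 5 is a residue.
(6/191) = +1, so 6 is a residue.
(7/191) = −1, so 7 is the smallest positive non-residue mod 191.

7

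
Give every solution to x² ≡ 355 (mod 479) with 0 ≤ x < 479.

Since 479 ≡ 3 (mod 4), a square root of 355 is 355^((479+1)/4) = 355^120 mod 479.
Repeated squaring: 355^2≡48, 355^4≡388, 355^8≡138, 355^16≡363, 355^32≡44, 355^64≡20 (mod 479).
355^120 = 355^(64+32+16+8) ≡ 350 (mod 479).
Check: 350² = 122500 ≡ 355 (mod 479). The two roots are 129 and 350.

129, 350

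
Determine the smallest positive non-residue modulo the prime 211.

2

(2/211) = −1, so 2 is the smallest positive non-residue mod 211.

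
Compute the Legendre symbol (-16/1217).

First reduce: -16 ≡ 1201 (mod 1217).
Reciprocity: 1201 ≡ 1 and 1217 ≡ 1 (mod 4), so (1201/1217) = +(1217/1201).
Reduce top mod 1201: now compute (16/1201).
Pull out 2^4: since 1201 ≡ 1 (mod 8), (2/1201) = +1, so (2/1201)^4 = +1.
Reached (1/1201) = 1. Collecting the sign flips along the way, the symbol is +1.

1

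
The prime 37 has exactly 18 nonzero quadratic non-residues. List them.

Square k = 1,…,18 (k and 37−k give the same square):
1²=1, 2²=4, 3²=9, 4²=16, 5²=25, 6²=36, 7²≡12, 8²≡27, 9²≡7, 10²≡26, 11²≡10, 12²≡33, 13²≡21, 14²≡11, 15²≡3, 16²≡34, 17²≡30, 18²≡28 (mod 37).
The residues are {1, 3, 4, 7, 9, 10, 11, 12, 16, 21, 25, 26, 27, 28, 30, 33, 34, 36}; the non-residues are the remaining 18 nonzero classes.

2,5,6,8,13,14,15,17,18,19,20,22,23,24,29,31,32,35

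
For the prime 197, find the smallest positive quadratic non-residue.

2

(2/197) = −1, so 2 is the smallest positive non-residue mod 197.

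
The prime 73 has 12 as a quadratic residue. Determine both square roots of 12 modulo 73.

73 ≡ 1 (mod 4), so we find a root by search.
Trying successive values, 31² = 961 ≡ 12 (mod 73). The other root is 73 − 31 = 42.

31, 42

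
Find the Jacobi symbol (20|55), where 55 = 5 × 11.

0

Pull out 2^2: since 55 ≡ 7 (mod 8), (2/55) = +1, so (2/55)^2 = +1.
Reciprocity: 5 ≡ 1 and 55 ≡ 3 (mod 4), so (5/55) = +(55/5).
Reduce top mod 5: now compute (0/5).
Top reduces to 0: gcd > 1, so the symbol is 0.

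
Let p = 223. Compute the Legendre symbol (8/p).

Euler's criterion: (8/223) ≡ 8^111 (mod 223).
8^2 ≡ 64 (mod 223)
8^4 ≡ 82 (mod 223)
8^8 ≡ 34 (mod 223)
8^16 ≡ 41 (mod 223)
8^32 ≡ 120 (mod 223)
8^64 ≡ 128 (mod 223)
8^111 = 8^(64+32+8+4+2+1) ≡ 1 (mod 223).
Result is 1, so (8/223) = 1.

1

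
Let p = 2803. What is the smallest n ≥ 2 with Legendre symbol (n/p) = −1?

2

(2/2803) = −1, so 2 is the smallest positive non-residue mod 2803.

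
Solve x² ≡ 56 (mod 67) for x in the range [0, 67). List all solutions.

Since 67 ≡ 3 (mod 4), a square root of 56 is 56^((67+1)/4) = 56^17 mod 67.
Repeated squaring: 56^2≡54, 56^4≡35, 56^8≡19, 56^16≡26 (mod 67).
56^17 = 56^(16+1) ≡ 49 (mod 67).
Check: 49² = 2401 ≡ 56 (mod 67). The two roots are 18 and 49.

18, 49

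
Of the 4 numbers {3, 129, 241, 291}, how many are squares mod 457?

2

(3/457) = +1 → QR.
(129/457) = -1 → non-residue.
(241/457) = +1 → QR.
(291/457) = -1 → non-residue.
Total quadratic residues among the 4: 2.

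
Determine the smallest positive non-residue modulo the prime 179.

(2/179) = −1, so 2 is the smallest positive non-residue mod 179.

2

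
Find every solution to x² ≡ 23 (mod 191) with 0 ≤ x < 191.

65, 126

Since 191 ≡ 3 (mod 4), a square root of 23 is 23^((191+1)/4) = 23^48 mod 191.
Repeated squaring: 23^2≡147, 23^4≡26, 23^8≡103, 23^16≡104, 23^32≡120 (mod 191).
23^48 = 23^(32+16) ≡ 65 (mod 191).
Check: 65² = 4225 ≡ 23 (mod 191). The two roots are 65 and 126.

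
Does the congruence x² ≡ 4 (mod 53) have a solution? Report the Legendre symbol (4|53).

1

Pull out 2^2: since 53 ≡ 5 (mod 8), (2/53) = -1, so (2/53)^2 = +1.
Reached (1/53) = 1. Collecting the sign flips along the way, the symbol is +1.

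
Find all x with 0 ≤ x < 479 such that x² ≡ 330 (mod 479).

225, 254

Since 479 ≡ 3 (mod 4), a square root of 330 is 330^((479+1)/4) = 330^120 mod 479.
Repeated squaring: 330^2≡167, 330^4≡107, 330^8≡432, 330^16≡293, 330^32≡108, 330^64≡168 (mod 479).
330^120 = 330^(64+32+16+8) ≡ 225 (mod 479).
Check: 225² = 50625 ≡ 330 (mod 479). The two roots are 225 and 254.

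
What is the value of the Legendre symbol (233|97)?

First reduce: 233 ≡ 39 (mod 97).
Reciprocity: 39 ≡ 3 and 97 ≡ 1 (mod 4), so (39/97) = +(97/39).
Reduce top mod 39: now compute (19/39).
Reciprocity: 19 ≡ 3 and 39 ≡ 3 (mod 4), so (19/39) = −(39/19).
Reduce top mod 19: now compute (1/19).
Reached (1/19) = 1. Collecting the sign flips along the way, the symbol is -1.

-1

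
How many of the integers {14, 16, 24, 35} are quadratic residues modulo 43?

(14/43) = +1 → QR.
(16/43) = +1 → QR.
(24/43) = +1 → QR.
(35/43) = +1 → QR.
Total quadratic residues among the 4: 4.

4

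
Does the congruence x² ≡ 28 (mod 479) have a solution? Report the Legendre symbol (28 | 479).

Pull out 2^2: since 479 ≡ 7 (mod 8), (2/479) = +1, so (2/479)^2 = +1.
Reciprocity: 7 ≡ 3 and 479 ≡ 3 (mod 4), so (7/479) = −(479/7).
Reduce top mod 7: now compute (3/7).
Reciprocity: 3 ≡ 3 and 7 ≡ 3 (mod 4), so (3/7) = −(7/3).
Reduce top mod 3: now compute (1/3).
Reached (1/3) = 1. Collecting the sign flips along the way, the symbol is +1.

1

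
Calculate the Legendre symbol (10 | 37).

1

Euler's criterion: (10/37) ≡ 10^18 (mod 37).
10^2 ≡ 26 (mod 37)
10^4 ≡ 10 (mod 37)
10^8 ≡ 26 (mod 37)
10^16 ≡ 10 (mod 37)
10^18 = 10^(16+2) ≡ 1 (mod 37).
Result is 1, so (10/37) = 1.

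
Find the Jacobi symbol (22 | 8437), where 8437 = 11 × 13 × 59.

Pull out 2: since 8437 ≡ 5 (mod 8), (2/8437) = -1.
Reciprocity: 11 ≡ 3 and 8437 ≡ 1 (mod 4), so (11/8437) = +(8437/11).
Reduce top mod 11: now compute (0/11).
Top reduces to 0: gcd > 1, so the symbol is 0.

0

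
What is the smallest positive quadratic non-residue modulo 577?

(2/577) = +1, so 2 is a residue.
(3/577) = +1, so 3 is a residue.
(4/577) = +1, so 4 is a residue.
(5/577) = −1, so 5 is the smallest positive non-residue mod 577.

5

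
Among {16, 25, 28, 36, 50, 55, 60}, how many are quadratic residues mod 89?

(16/89) = +1 → QR.
(25/89) = +1 → QR.
(28/89) = -1 → non-residue.
(36/89) = +1 → QR.
(50/89) = +1 → QR.
(55/89) = +1 → QR.
(60/89) = -1 → non-residue.
Total quadratic residues among the 7: 5.

5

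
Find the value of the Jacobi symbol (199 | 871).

Reciprocity: 199 ≡ 3 and 871 ≡ 3 (mod 4), so (199/871) = −(871/199).
Reduce top mod 199: now compute (75/199).
Reciprocity: 75 ≡ 3 and 199 ≡ 3 (mod 4), so (75/199) = −(199/75).
Reduce top mod 75: now compute (49/75).
Reciprocity: 49 ≡ 1 and 75 ≡ 3 (mod 4), so (49/75) = +(75/49).
Reduce top mod 49: now compute (26/49).
Pull out 2: since 49 ≡ 1 (mod 8), (2/49) = +1.
Reciprocity: 13 ≡ 1 and 49 ≡ 1 (mod 4), so (13/49) = +(49/13).
Reduce top mod 13: now compute (10/13).
Pull out 2: since 13 ≡ 5 (mod 8), (2/13) = -1.
Reciprocity: 5 ≡ 1 and 13 ≡ 1 (mod 4), so (5/13) = +(13/5).
Reduce top mod 5: now compute (3/5).
Reciprocity: 3 ≡ 3 and 5 ≡ 1 (mod 4), so (3/5) = +(5/3).
Reduce top mod 3: now compute (2/3).
Pull out 2: since 3 ≡ 3 (mod 8), (2/3) = -1.
Reached (1/3) = 1. Collecting the sign flips along the way, the symbol is +1.

1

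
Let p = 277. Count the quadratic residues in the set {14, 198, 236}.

(14/277) = -1 → non-residue.
(198/277) = +1 → QR.
(236/277) = +1 → QR.
Total quadratic residues among the 3: 2.

2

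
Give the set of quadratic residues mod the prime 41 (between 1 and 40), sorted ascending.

Square k = 1,…,20 (k and 41−k give the same square):
1²=1, 2²=4, 3²=9, 4²=16, 5²=25, 6²=36, 7²≡8, 8²≡23, 9²≡40, 10²≡18, 11²≡39, 12²≡21, 13²≡5, 14²≡32, 15²≡20, 16²≡10, 17²≡2, 18²≡37, 19²≡33, 20²≡31 (mod 41).
So the quadratic residues mod 41 are {1, 2, 4, 5, 8, 9, 10, 16, 18, 20, 21, 23, 25, 31, 32, 33, 36, 37, 39, 40}.

1 2 4 5 8 9 10 16 18 20 21 23 25 31 32 33 36 37 39 40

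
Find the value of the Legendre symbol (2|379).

-1

Pull out 2: since 379 ≡ 3 (mod 8), (2/379) = -1.
Reached (1/379) = 1. Collecting the sign flips along the way, the symbol is -1.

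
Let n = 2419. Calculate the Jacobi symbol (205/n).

0

Reciprocity: 205 ≡ 1 and 2419 ≡ 3 (mod 4), so (205/2419) = +(2419/205).
Reduce top mod 205: now compute (164/205).
Pull out 2^2: since 205 ≡ 5 (mod 8), (2/205) = -1, so (2/205)^2 = +1.
Reciprocity: 41 ≡ 1 and 205 ≡ 1 (mod 4), so (41/205) = +(205/41).
Reduce top mod 41: now compute (0/41).
Top reduces to 0: gcd > 1, so the symbol is 0.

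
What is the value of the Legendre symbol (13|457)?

Euler's criterion: (13/457) ≡ 13^228 (mod 457).
13^2 ≡ 169 (mod 457)
13^4 ≡ 227 (mod 457)
13^8 ≡ 345 (mod 457)
13^16 ≡ 205 (mod 457)
13^32 ≡ 438 (mod 457)
13^64 ≡ 361 (mod 457)
13^128 ≡ 76 (mod 457)
13^228 = 13^(128+64+32+4) ≡ 456 (mod 457).
Result is 456 ≡ −1, so (13/457) = −1.

-1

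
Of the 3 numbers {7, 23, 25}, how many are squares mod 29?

(7/29) = +1 → QR.
(23/29) = +1 → QR.
(25/29) = +1 → QR.
Total quadratic residues among the 3: 3.

3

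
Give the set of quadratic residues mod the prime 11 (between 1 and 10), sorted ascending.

1, 3, 4, 5, 9

Square k = 1,…,5 (k and 11−k give the same square):
1²=1, 2²=4, 3²=9, 4²≡5, 5²≡3 (mod 11).
So the quadratic residues mod 11 are {1, 3, 4, 5, 9}.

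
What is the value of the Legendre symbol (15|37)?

-1

Reciprocity: 15 ≡ 3 and 37 ≡ 1 (mod 4), so (15/37) = +(37/15).
Reduce top mod 15: now compute (7/15).
Reciprocity: 7 ≡ 3 and 15 ≡ 3 (mod 4), so (7/15) = −(15/7).
Reduce top mod 7: now compute (1/7).
Reached (1/7) = 1. Collecting the sign flips along the way, the symbol is -1.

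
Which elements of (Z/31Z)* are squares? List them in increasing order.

Square k = 1,…,15 (k and 31−k give the same square):
1²=1, 2²=4, 3²=9, 4²=16, 5²=25, 6²≡5, 7²≡18, 8²≡2, 9²≡19, 10²≡7, 11²≡28, 12²≡20, 13²≡14, 14²≡10, 15²≡8 (mod 31).
So the quadratic residues mod 31 are {1, 2, 4, 5, 7, 8, 9, 10, 14, 16, 18, 19, 20, 25, 28}.

1, 2, 4, 5, 7, 8, 9, 10, 14, 16, 18, 19, 20, 25, 28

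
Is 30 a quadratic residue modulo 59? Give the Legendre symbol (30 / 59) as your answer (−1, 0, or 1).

Pull out 2: since 59 ≡ 3 (mod 8), (2/59) = -1.
Reciprocity: 15 ≡ 3 and 59 ≡ 3 (mod 4), so (15/59) = −(59/15).
Reduce top mod 15: now compute (14/15).
Pull out 2: since 15 ≡ 7 (mod 8), (2/15) = +1.
Reciprocity: 7 ≡ 3 and 15 ≡ 3 (mod 4), so (7/15) = −(15/7).
Reduce top mod 7: now compute (1/7).
Reached (1/7) = 1. Collecting the sign flips along the way, the symbol is -1.

-1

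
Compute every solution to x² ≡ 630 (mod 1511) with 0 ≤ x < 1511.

Since 1511 ≡ 3 (mod 4), a square root of 630 is 630^((1511+1)/4) = 630^378 mod 1511.
Repeated squaring: 630^2≡1018, 630^4≡1289, 630^8≡932, 630^16≡1310, 630^32≡1115, 630^64≡1183, 630^128≡303, 630^256≡1149 (mod 1511).
630^378 = 630^(256+64+32+16+8+2) ≡ 969 (mod 1511).
Check: 969² = 938961 ≡ 630 (mod 1511). The two roots are 542 and 969.

542, 969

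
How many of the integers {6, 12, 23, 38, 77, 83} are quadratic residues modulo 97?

2

(6/97) = +1 → QR.
(12/97) = +1 → QR.
(23/97) = -1 → non-residue.
(38/97) = -1 → non-residue.
(77/97) = -1 → non-residue.
(83/97) = -1 → non-residue.
Total quadratic residues among the 6: 2.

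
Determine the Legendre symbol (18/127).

Euler's criterion: (18/127) ≡ 18^63 (mod 127).
18^2 ≡ 70 (mod 127)
18^4 ≡ 74 (mod 127)
18^8 ≡ 15 (mod 127)
18^16 ≡ 98 (mod 127)
18^32 ≡ 79 (mod 127)
18^63 = 18^(32+16+8+4+2+1) ≡ 1 (mod 127).
Result is 1, so (18/127) = 1.

1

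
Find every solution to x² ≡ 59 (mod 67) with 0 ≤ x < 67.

Since 67 ≡ 3 (mod 4), a square root of 59 is 59^((67+1)/4) = 59^17 mod 67.
Repeated squaring: 59^2≡64, 59^4≡9, 59^8≡14, 59^16≡62 (mod 67).
59^17 = 59^(16+1) ≡ 40 (mod 67).
Check: 40² = 1600 ≡ 59 (mod 67). The two roots are 27 and 40.

27, 40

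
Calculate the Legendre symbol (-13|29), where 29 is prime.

1

First reduce: -13 ≡ 16 (mod 29).
Pull out 2^4: since 29 ≡ 5 (mod 8), (2/29) = -1, so (2/29)^4 = +1.
Reached (1/29) = 1. Collecting the sign flips along the way, the symbol is +1.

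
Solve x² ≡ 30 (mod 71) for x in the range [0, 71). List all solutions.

Since 71 ≡ 3 (mod 4), a square root of 30 is 30^((71+1)/4) = 30^18 mod 71.
Repeated squaring: 30^2≡48, 30^4≡32, 30^8≡30, 30^16≡48 (mod 71).
30^18 = 30^(16+2) ≡ 32 (mod 71).
Check: 32² = 1024 ≡ 30 (mod 71). The two roots are 32 and 39.

32, 39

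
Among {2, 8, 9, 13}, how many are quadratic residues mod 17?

4

(2/17) = +1 → QR.
(8/17) = +1 → QR.
(9/17) = +1 → QR.
(13/17) = +1 → QR.
Total quadratic residues among the 4: 4.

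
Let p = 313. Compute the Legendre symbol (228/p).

1

Euler's criterion: (228/313) ≡ 228^156 (mod 313).
228^2 ≡ 26 (mod 313)
228^4 ≡ 50 (mod 313)
228^8 ≡ 309 (mod 313)
228^16 ≡ 16 (mod 313)
228^32 ≡ 256 (mod 313)
228^64 ≡ 119 (mod 313)
228^128 ≡ 76 (mod 313)
228^156 = 228^(128+16+8+4) ≡ 1 (mod 313).
Result is 1, so (228/313) = 1.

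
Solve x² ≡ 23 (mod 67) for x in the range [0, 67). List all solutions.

Since 67 ≡ 3 (mod 4), a square root of 23 is 23^((67+1)/4) = 23^17 mod 67.
Repeated squaring: 23^2≡60, 23^4≡49, 23^8≡56, 23^16≡54 (mod 67).
23^17 = 23^(16+1) ≡ 36 (mod 67).
Check: 36² = 1296 ≡ 23 (mod 67). The two roots are 31 and 36.

31, 36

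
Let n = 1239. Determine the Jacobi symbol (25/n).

1

Reciprocity: 25 ≡ 1 and 1239 ≡ 3 (mod 4), so (25/1239) = +(1239/25).
Reduce top mod 25: now compute (14/25).
Pull out 2: since 25 ≡ 1 (mod 8), (2/25) = +1.
Reciprocity: 7 ≡ 3 and 25 ≡ 1 (mod 4), so (7/25) = +(25/7).
Reduce top mod 7: now compute (4/7).
Pull out 2^2: since 7 ≡ 7 (mod 8), (2/7) = +1, so (2/7)^2 = +1.
Reached (1/7) = 1. Collecting the sign flips along the way, the symbol is +1.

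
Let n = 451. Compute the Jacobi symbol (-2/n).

1

First reduce: -2 ≡ 449 (mod 451).
Reciprocity: 449 ≡ 1 and 451 ≡ 3 (mod 4), so (449/451) = +(451/449).
Reduce top mod 449: now compute (2/449).
Pull out 2: since 449 ≡ 1 (mod 8), (2/449) = +1.
Reached (1/449) = 1. Collecting the sign flips along the way, the symbol is +1.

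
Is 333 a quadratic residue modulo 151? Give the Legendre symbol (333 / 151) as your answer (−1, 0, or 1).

1

First reduce: 333 ≡ 31 (mod 151).
Reciprocity: 31 ≡ 3 and 151 ≡ 3 (mod 4), so (31/151) = −(151/31).
Reduce top mod 31: now compute (27/31).
Reciprocity: 27 ≡ 3 and 31 ≡ 3 (mod 4), so (27/31) = −(31/27).
Reduce top mod 27: now compute (4/27).
Pull out 2^2: since 27 ≡ 3 (mod 8), (2/27) = -1, so (2/27)^2 = +1.
Reached (1/27) = 1. Collecting the sign flips along the way, the symbol is +1.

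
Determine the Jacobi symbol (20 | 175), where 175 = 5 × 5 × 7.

Pull out 2^2: since 175 ≡ 7 (mod 8), (2/175) = +1, so (2/175)^2 = +1.
Reciprocity: 5 ≡ 1 and 175 ≡ 3 (mod 4), so (5/175) = +(175/5).
Reduce top mod 5: now compute (0/5).
Top reduces to 0: gcd > 1, so the symbol is 0.

0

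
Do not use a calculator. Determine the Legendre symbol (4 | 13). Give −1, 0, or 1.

1

Pull out 2^2: since 13 ≡ 5 (mod 8), (2/13) = -1, so (2/13)^2 = +1.
Reached (1/13) = 1. Collecting the sign flips along the way, the symbol is +1.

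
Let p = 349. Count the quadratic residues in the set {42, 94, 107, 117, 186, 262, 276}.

(42/349) = +1 → QR.
(94/349) = +1 → QR.
(107/349) = -1 → non-residue.
(117/349) = -1 → non-residue.
(186/349) = -1 → non-residue.
(262/349) = +1 → QR.
(276/349) = +1 → QR.
Total quadratic residues among the 7: 4.

4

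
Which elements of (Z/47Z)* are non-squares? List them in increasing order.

Square k = 1,…,23 (k and 47−k give the same square):
1²=1, 2²=4, 3²=9, 4²=16, 5²=25, 6²=36, 7²≡2, 8²≡17, 9²≡34, 10²≡6, 11²≡27, 12²≡3, 13²≡28, 14²≡8, 15²≡37, 16²≡21, 17²≡7, 18²≡42, 19²≡32, 20²≡24, 21²≡18, 22²≡14, 23²≡12 (mod 47).
The residues are {1, 2, 3, 4, 6, 7, 8, 9, 12, 14, 16, 17, 18, 21, 24, 25, 27, 28, 32, 34, 36, 37, 42}; the non-residues are the remaining 23 nonzero classes.

5 10 11 13 15 19 20 22 23 26 29 30 31 33 35 38 39 40 41 43 44 45 46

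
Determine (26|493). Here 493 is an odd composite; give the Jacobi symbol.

-1

Pull out 2: since 493 ≡ 5 (mod 8), (2/493) = -1.
Reciprocity: 13 ≡ 1 and 493 ≡ 1 (mod 4), so (13/493) = +(493/13).
Reduce top mod 13: now compute (12/13).
Pull out 2^2: since 13 ≡ 5 (mod 8), (2/13) = -1, so (2/13)^2 = +1.
Reciprocity: 3 ≡ 3 and 13 ≡ 1 (mod 4), so (3/13) = +(13/3).
Reduce top mod 3: now compute (1/3).
Reached (1/3) = 1. Collecting the sign flips along the way, the symbol is -1.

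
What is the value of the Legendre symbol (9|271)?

1

Reciprocity: 9 ≡ 1 and 271 ≡ 3 (mod 4), so (9/271) = +(271/9).
Reduce top mod 9: now compute (1/9).
Reached (1/9) = 1. Collecting the sign flips along the way, the symbol is +1.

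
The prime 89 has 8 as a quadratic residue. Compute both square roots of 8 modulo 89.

89 ≡ 1 (mod 4), so we find a root by search.
Trying successive values, 39² = 1521 ≡ 8 (mod 89). The other root is 89 − 39 = 50.

39, 50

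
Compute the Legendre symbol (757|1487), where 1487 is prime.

1

Reciprocity: 757 ≡ 1 and 1487 ≡ 3 (mod 4), so (757/1487) = +(1487/757).
Reduce top mod 757: now compute (730/757).
Pull out 2: since 757 ≡ 5 (mod 8), (2/757) = -1.
Reciprocity: 365 ≡ 1 and 757 ≡ 1 (mod 4), so (365/757) = +(757/365).
Reduce top mod 365: now compute (27/365).
Reciprocity: 27 ≡ 3 and 365 ≡ 1 (mod 4), so (27/365) = +(365/27).
Reduce top mod 27: now compute (14/27).
Pull out 2: since 27 ≡ 3 (mod 8), (2/27) = -1.
Reciprocity: 7 ≡ 3 and 27 ≡ 3 (mod 4), so (7/27) = −(27/7).
Reduce top mod 7: now compute (6/7).
Pull out 2: since 7 ≡ 7 (mod 8), (2/7) = +1.
Reciprocity: 3 ≡ 3 and 7 ≡ 3 (mod 4), so (3/7) = −(7/3).
Reduce top mod 3: now compute (1/3).
Reached (1/3) = 1. Collecting the sign flips along the way, the symbol is +1.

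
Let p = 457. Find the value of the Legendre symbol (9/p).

Euler's criterion: (9/457) ≡ 9^228 (mod 457).
9^2 ≡ 81 (mod 457)
9^4 ≡ 163 (mod 457)
9^8 ≡ 63 (mod 457)
9^16 ≡ 313 (mod 457)
9^32 ≡ 171 (mod 457)
9^64 ≡ 450 (mod 457)
9^128 ≡ 49 (mod 457)
9^228 = 9^(128+64+32+4) ≡ 1 (mod 457).
Result is 1, so (9/457) = 1.

1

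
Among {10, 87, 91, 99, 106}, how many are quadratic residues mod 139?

(10/139) = -1 → non-residue.
(87/139) = -1 → non-residue.
(91/139) = +1 → QR.
(99/139) = +1 → QR.
(106/139) = +1 → QR.
Total quadratic residues among the 5: 3.

3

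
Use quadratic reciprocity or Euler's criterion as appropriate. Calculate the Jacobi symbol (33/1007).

Reciprocity: 33 ≡ 1 and 1007 ≡ 3 (mod 4), so (33/1007) = +(1007/33).
Reduce top mod 33: now compute (17/33).
Reciprocity: 17 ≡ 1 and 33 ≡ 1 (mod 4), so (17/33) = +(33/17).
Reduce top mod 17: now compute (16/17).
Pull out 2^4: since 17 ≡ 1 (mod 8), (2/17) = +1, so (2/17)^4 = +1.
Reached (1/17) = 1. Collecting the sign flips along the way, the symbol is +1.

1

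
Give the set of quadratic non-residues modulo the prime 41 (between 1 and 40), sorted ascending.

Square k = 1,…,20 (k and 41−k give the same square):
1²=1, 2²=4, 3²=9, 4²=16, 5²=25, 6²=36, 7²≡8, 8²≡23, 9²≡40, 10²≡18, 11²≡39, 12²≡21, 13²≡5, 14²≡32, 15²≡20, 16²≡10, 17²≡2, 18²≡37, 19²≡33, 20²≡31 (mod 41).
The residues are {1, 2, 4, 5, 8, 9, 10, 16, 18, 20, 21, 23, 25, 31, 32, 33, 36, 37, 39, 40}; the non-residues are the remaining 20 nonzero classes.

3, 6, 7, 11, 12, 13, 14, 15, 17, 19, 22, 24, 26, 27, 28, 29, 30, 34, 35, 38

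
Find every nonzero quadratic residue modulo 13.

Square k = 1,…,6 (k and 13−k give the same square):
1²=1, 2²=4, 3²=9, 4²≡3, 5²≡12, 6²≡10 (mod 13).
So the quadratic residues mod 13 are {1, 3, 4, 9, 10, 12}.

1, 3, 4, 9, 10, 12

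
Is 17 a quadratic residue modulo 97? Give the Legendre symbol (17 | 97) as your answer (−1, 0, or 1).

Reciprocity: 17 ≡ 1 and 97 ≡ 1 (mod 4), so (17/97) = +(97/17).
Reduce top mod 17: now compute (12/17).
Pull out 2^2: since 17 ≡ 1 (mod 8), (2/17) = +1, so (2/17)^2 = +1.
Reciprocity: 3 ≡ 3 and 17 ≡ 1 (mod 4), so (3/17) = +(17/3).
Reduce top mod 3: now compute (2/3).
Pull out 2: since 3 ≡ 3 (mod 8), (2/3) = -1.
Reached (1/3) = 1. Collecting the sign flips along the way, the symbol is -1.

-1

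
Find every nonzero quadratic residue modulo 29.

1, 4, 5, 6, 7, 9, 13, 16, 20, 22, 23, 24, 25, 28

Square k = 1,…,14 (k and 29−k give the same square):
1²=1, 2²=4, 3²=9, 4²=16, 5²=25, 6²≡7, 7²≡20, 8²≡6, 9²≡23, 10²≡13, 11²≡5, 12²≡28, 13²≡24, 14²≡22 (mod 29).
So the quadratic residues mod 29 are {1, 4, 5, 6, 7, 9, 13, 16, 20, 22, 23, 24, 25, 28}.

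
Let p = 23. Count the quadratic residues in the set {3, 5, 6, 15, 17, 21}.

(3/23) = +1 → QR.
(5/23) = -1 → non-residue.
(6/23) = +1 → QR.
(15/23) = -1 → non-residue.
(17/23) = -1 → non-residue.
(21/23) = -1 → non-residue.
Total quadratic residues among the 6: 2.

2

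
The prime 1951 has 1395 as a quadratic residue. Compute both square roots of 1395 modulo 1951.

Since 1951 ≡ 3 (mod 4), a square root of 1395 is 1395^((1951+1)/4) = 1395^488 mod 1951.
Repeated squaring: 1395^2≡878, 1395^4≡239, 1395^8≡542, 1395^16≡1114, 1395^32≡160, 1395^64≡237, 1395^128≡1541, 1395^256≡314 (mod 1951).
1395^488 = 1395^(256+128+64+32+8) ≡ 1446 (mod 1951).
Check: 1446² = 2090916 ≡ 1395 (mod 1951). The two roots are 505 and 1446.

505, 1446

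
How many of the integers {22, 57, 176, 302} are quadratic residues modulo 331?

(22/331) = +1 → QR.
(57/331) = -1 → non-residue.
(176/331) = -1 → non-residue.
(302/331) = +1 → QR.
Total quadratic residues among the 4: 2.

2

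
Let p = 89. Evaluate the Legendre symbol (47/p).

Reciprocity: 47 ≡ 3 and 89 ≡ 1 (mod 4), so (47/89) = +(89/47).
Reduce top mod 47: now compute (42/47).
Pull out 2: since 47 ≡ 7 (mod 8), (2/47) = +1.
Reciprocity: 21 ≡ 1 and 47 ≡ 3 (mod 4), so (21/47) = +(47/21).
Reduce top mod 21: now compute (5/21).
Reciprocity: 5 ≡ 1 and 21 ≡ 1 (mod 4), so (5/21) = +(21/5).
Reduce top mod 5: now compute (1/5).
Reached (1/5) = 1. Collecting the sign flips along the way, the symbol is +1.

1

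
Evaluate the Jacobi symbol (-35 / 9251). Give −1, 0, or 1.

1

First reduce: -35 ≡ 9216 (mod 9251).
Pull out 2^10: since 9251 ≡ 3 (mod 8), (2/9251) = -1, so (2/9251)^10 = +1.
Reciprocity: 9 ≡ 1 and 9251 ≡ 3 (mod 4), so (9/9251) = +(9251/9).
Reduce top mod 9: now compute (8/9).
Pull out 2^3: since 9 ≡ 1 (mod 8), (2/9) = +1, so (2/9)^3 = +1.
Reached (1/9) = 1. Collecting the sign flips along the way, the symbol is +1.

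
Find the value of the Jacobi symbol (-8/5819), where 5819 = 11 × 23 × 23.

1

First reduce: -8 ≡ 5811 (mod 5819).
Reciprocity: 5811 ≡ 3 and 5819 ≡ 3 (mod 4), so (5811/5819) = −(5819/5811).
Reduce top mod 5811: now compute (8/5811).
Pull out 2^3: since 5811 ≡ 3 (mod 8), (2/5811) = -1, so (2/5811)^3 = -1.
Reached (1/5811) = 1. Collecting the sign flips along the way, the symbol is +1.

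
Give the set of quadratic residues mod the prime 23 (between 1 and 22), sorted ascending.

Square k = 1,…,11 (k and 23−k give the same square):
1²=1, 2²=4, 3²=9, 4²=16, 5²≡2, 6²≡13, 7²≡3, 8²≡18, 9²≡12, 10²≡8, 11²≡6 (mod 23).
So the quadratic residues mod 23 are {1, 2, 3, 4, 6, 8, 9, 12, 13, 16, 18}.

1 2 3 4 6 8 9 12 13 16 18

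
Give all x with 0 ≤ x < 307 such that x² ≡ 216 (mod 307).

38, 269

Since 307 ≡ 3 (mod 4), a square root of 216 is 216^((307+1)/4) = 216^77 mod 307.
Repeated squaring: 216^2≡299, 216^4≡64, 216^8≡105, 216^16≡280, 216^32≡115, 216^64≡24 (mod 307).
216^77 = 216^(64+8+4+1) ≡ 269 (mod 307).
Check: 269² = 72361 ≡ 216 (mod 307). The two roots are 38 and 269.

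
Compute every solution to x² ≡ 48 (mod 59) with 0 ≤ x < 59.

Since 59 ≡ 3 (mod 4), a square root of 48 is 48^((59+1)/4) = 48^15 mod 59.
Repeated squaring: 48^2≡3, 48^4≡9, 48^8≡22 (mod 59).
48^15 = 48^(8+4+2+1) ≡ 15 (mod 59).
Check: 15² = 225 ≡ 48 (mod 59). The two roots are 15 and 44.

15, 44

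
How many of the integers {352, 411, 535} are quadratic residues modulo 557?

2

(352/557) = +1 → QR.
(411/557) = -1 → non-residue.
(535/557) = +1 → QR.
Total quadratic residues among the 3: 2.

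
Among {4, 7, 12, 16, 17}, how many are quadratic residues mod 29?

(4/29) = +1 → QR.
(7/29) = +1 → QR.
(12/29) = -1 → non-residue.
(16/29) = +1 → QR.
(17/29) = -1 → non-residue.
Total quadratic residues among the 5: 3.

3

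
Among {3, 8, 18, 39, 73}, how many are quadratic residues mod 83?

1

(3/83) = +1 → QR.
(8/83) = -1 → non-residue.
(18/83) = -1 → non-residue.
(39/83) = -1 → non-residue.
(73/83) = -1 → non-residue.
Total quadratic residues among the 5: 1.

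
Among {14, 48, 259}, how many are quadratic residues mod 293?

1

(14/293) = +1 → QR.
(48/293) = -1 → non-residue.
(259/293) = -1 → non-residue.
Total quadratic residues among the 3: 1.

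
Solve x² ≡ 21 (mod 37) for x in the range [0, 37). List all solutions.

37 ≡ 1 (mod 4), so we find a root by search.
Trying successive values, 13² = 169 ≡ 21 (mod 37). The other root is 37 − 13 = 24.

13, 24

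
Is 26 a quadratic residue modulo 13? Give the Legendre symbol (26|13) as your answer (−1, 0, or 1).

First reduce: 26 ≡ 0 (mod 13).
Top reduces to 0: gcd > 1, so the symbol is 0.

0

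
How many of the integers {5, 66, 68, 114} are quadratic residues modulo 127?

(5/127) = -1 → non-residue.
(66/127) = -1 → non-residue.
(68/127) = +1 → QR.
(114/127) = -1 → non-residue.
Total quadratic residues among the 4: 1.

1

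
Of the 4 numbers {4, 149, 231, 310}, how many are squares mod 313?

2

(4/313) = +1 → QR.
(149/313) = -1 → non-residue.
(231/313) = -1 → non-residue.
(310/313) = +1 → QR.
Total quadratic residues among the 4: 2.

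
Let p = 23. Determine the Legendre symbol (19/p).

-1

Euler's criterion: (19/23) ≡ 19^11 (mod 23).
19^2 ≡ 16 (mod 23)
19^4 ≡ 3 (mod 23)
19^8 ≡ 9 (mod 23)
19^11 = 19^(8+2+1) ≡ 22 (mod 23).
Result is 22 ≡ −1, so (19/23) = −1.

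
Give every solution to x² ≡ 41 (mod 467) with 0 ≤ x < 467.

173, 294

Since 467 ≡ 3 (mod 4), a square root of 41 is 41^((467+1)/4) = 41^117 mod 467.
Repeated squaring: 41^2≡280, 41^4≡411, 41^8≡334, 41^16≡410, 41^32≡447, 41^64≡400 (mod 467).
41^117 = 41^(64+32+16+4+1) ≡ 173 (mod 467).
Check: 173² = 29929 ≡ 41 (mod 467). The two roots are 173 and 294.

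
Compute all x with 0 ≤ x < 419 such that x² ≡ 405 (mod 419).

50, 369

Since 419 ≡ 3 (mod 4), a square root of 405 is 405^((419+1)/4) = 405^105 mod 419.
Repeated squaring: 405^2≡196, 405^4≡287, 405^8≡245, 405^16≡108, 405^32≡351, 405^64≡15 (mod 419).
405^105 = 405^(64+32+8+1) ≡ 369 (mod 419).
Check: 369² = 136161 ≡ 405 (mod 419). The two roots are 50 and 369.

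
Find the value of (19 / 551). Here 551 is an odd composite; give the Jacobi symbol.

Reciprocity: 19 ≡ 3 and 551 ≡ 3 (mod 4), so (19/551) = −(551/19).
Reduce top mod 19: now compute (0/19).
Top reduces to 0: gcd > 1, so the symbol is 0.

0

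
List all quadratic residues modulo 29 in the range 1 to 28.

Square k = 1,…,14 (k and 29−k give the same square):
1²=1, 2²=4, 3²=9, 4²=16, 5²=25, 6²≡7, 7²≡20, 8²≡6, 9²≡23, 10²≡13, 11²≡5, 12²≡28, 13²≡24, 14²≡22 (mod 29).
So the quadratic residues mod 29 are {1, 4, 5, 6, 7, 9, 13, 16, 20, 22, 23, 24, 25, 28}.

1 4 5 6 7 9 13 16 20 22 23 24 25 28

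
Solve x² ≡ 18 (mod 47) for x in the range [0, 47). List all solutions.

Since 47 ≡ 3 (mod 4), a square root of 18 is 18^((47+1)/4) = 18^12 mod 47.
Repeated squaring: 18^2≡42, 18^4≡25, 18^8≡14 (mod 47).
18^12 = 18^(8+4) ≡ 21 (mod 47).
Check: 21² = 441 ≡ 18 (mod 47). The two roots are 21 and 26.

21, 26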